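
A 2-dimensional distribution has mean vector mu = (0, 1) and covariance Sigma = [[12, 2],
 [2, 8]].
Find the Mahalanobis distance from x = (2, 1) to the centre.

Step 1 — centre the observation: (x - mu) = (2, 0).

Step 2 — invert Sigma. det(Sigma) = 12·8 - (2)² = 92.
  Sigma^{-1} = (1/det) · [[d, -b], [-b, a]] = [[0.087, -0.0217],
 [-0.0217, 0.1304]].

Step 3 — form the quadratic (x - mu)^T · Sigma^{-1} · (x - mu):
  Sigma^{-1} · (x - mu) = (0.1739, -0.0435).
  (x - mu)^T · [Sigma^{-1} · (x - mu)] = (2)·(0.1739) + (0)·(-0.0435) = 0.3478.

Step 4 — take square root: d = √(0.3478) ≈ 0.5898.

d(x, mu) = √(0.3478) ≈ 0.5898


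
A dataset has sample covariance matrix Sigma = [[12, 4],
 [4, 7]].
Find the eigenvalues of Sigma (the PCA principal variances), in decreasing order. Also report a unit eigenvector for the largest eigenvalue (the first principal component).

Step 1 — characteristic polynomial of 2×2 Sigma:
  det(Sigma - λI) = λ² - trace · λ + det = 0.
  trace = 12 + 7 = 19, det = 12·7 - (4)² = 68.
Step 2 — discriminant:
  Δ = trace² - 4·det = 361 - 272 = 89.
Step 3 — eigenvalues:
  λ = (trace ± √Δ)/2 = (19 ± 9.434)/2,
  λ_1 = 14.217,  λ_2 = 4.783.

Step 4 — unit eigenvector for λ_1: solve (Sigma - λ_1 I)v = 0. First row:
  (12 - 14.217)·v_x + (4)·v_y = 0, i.e. (-2.217)·v_x + (4)·v_y = 0,
  so v ∝ (b, λ_1 - a) = (4, 2.217) = u.
  ||u|| = √((4)² + (2.217)²) = √(20.915) ≈ 4.5733,
  v_1 = u/||u|| ≈ (0.8746, 0.4848) (||v_1|| = 1).

λ_1 = 14.217,  λ_2 = 4.783;  v_1 ≈ (0.8746, 0.4848)


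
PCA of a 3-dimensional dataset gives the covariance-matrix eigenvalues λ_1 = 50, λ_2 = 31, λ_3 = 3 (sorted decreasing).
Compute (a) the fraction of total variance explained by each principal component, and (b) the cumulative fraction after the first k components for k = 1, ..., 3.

Step 1 — total variance = trace(Sigma) = Σ λ_i = 50 + 31 + 3 = 84.

Step 2 — fraction explained by component i = λ_i / Σ λ:
  PC1: 50/84 = 0.5952
  PC2: 31/84 = 0.369
  PC3: 3/84 = 0.0357

Step 3 — cumulative fraction after k components = (λ_1 + ... + λ_k) / Σ λ:
  k = 1: 50/84 = 0.5952
  k = 2: (50 + 31)/84 = 81/84 = 0.9643
  k = 3: (50 + 31 + 3)/84 = 84/84 = 1

Summary (fraction, with percent):

explained: PC1 0.5952 (59.52%), PC2 0.369 (36.9%), PC3 0.0357 (3.57%);  cumulative: 0.5952, 0.9643, 1


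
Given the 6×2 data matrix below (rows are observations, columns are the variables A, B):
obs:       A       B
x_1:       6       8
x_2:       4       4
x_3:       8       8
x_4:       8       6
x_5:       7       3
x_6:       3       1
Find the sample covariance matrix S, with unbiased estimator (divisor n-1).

Step 1 — column means:
  mean(A) = (6 + 4 + 8 + 8 + 7 + 3) / 6 = 36/6 = 6
  mean(B) = (8 + 4 + 8 + 6 + 3 + 1) / 6 = 30/6 = 5

Step 2 — sample covariance S[i,j] = (1/(n-1)) · Σ_k (x_{k,i} - mean_i) · (x_{k,j} - mean_j), with n-1 = 5.
  S[A,A] = ((0)·(0) + (-2)·(-2) + (2)·(2) + (2)·(2) + (1)·(1) + (-3)·(-3)) / 5 = 22/5 = 4.4
  S[A,B] = ((0)·(3) + (-2)·(-1) + (2)·(3) + (2)·(1) + (1)·(-2) + (-3)·(-4)) / 5 = 20/5 = 4
  S[B,B] = ((3)·(3) + (-1)·(-1) + (3)·(3) + (1)·(1) + (-2)·(-2) + (-4)·(-4)) / 5 = 40/5 = 8

S is symmetric (S[j,i] = S[i,j]). Assembling:

S = [[4.4, 4],
 [4, 8]]


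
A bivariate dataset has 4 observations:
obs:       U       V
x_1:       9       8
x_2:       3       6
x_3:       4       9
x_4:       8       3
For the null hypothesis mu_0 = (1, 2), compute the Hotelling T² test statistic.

Step 1 — sample mean vector:
  mean(U) = (9 + 3 + 4 + 8) / 4 = 24/4 = 6
  mean(V) = (8 + 6 + 9 + 3) / 4 = 26/4 = 6.5
  x̄ = (6, 6.5),  deviation x̄ - mu_0 = (6, 6.5) - (1, 2) = (5, 4.5).

Step 2 — sample covariance matrix, S[i,j] = (1/(n-1)) · Σ_k (x_{k,i} - mean_i) · (x_{k,j} - mean_j), divisor n-1 = 3:
  S[U,U] = ((3)·(3) + (-3)·(-3) + (-2)·(-2) + (2)·(2)) / 3 = 26/3 = 8.6667
  S[U,V] = ((3)·(1.5) + (-3)·(-0.5) + (-2)·(2.5) + (2)·(-3.5)) / 3 = -6/3 = -2
  S[V,V] = ((1.5)·(1.5) + (-0.5)·(-0.5) + (2.5)·(2.5) + (-3.5)·(-3.5)) / 3 = 21/3 = 7
  S = [[8.6667, -2],
 [-2, 7]].

Step 3 — invert S. det(S) = 8.6667·7 - (-2)² = 56.6667.
  S^{-1} = (1/det) · [[d, -b], [-b, a]] = [[0.1235, 0.0353],
 [0.0353, 0.1529]].

Step 4 — quadratic form (x̄ - mu_0)^T · S^{-1} · (x̄ - mu_0):
  S^{-1} · (x̄ - mu_0) = (0.7765, 0.8647),
  (x̄ - mu_0)^T · [...] = (5)·(0.7765) + (4.5)·(0.8647) = 7.7735.

Step 5 — scale by n: T² = 4 · 7.7735 = 31.0941.

T² ≈ 31.0941


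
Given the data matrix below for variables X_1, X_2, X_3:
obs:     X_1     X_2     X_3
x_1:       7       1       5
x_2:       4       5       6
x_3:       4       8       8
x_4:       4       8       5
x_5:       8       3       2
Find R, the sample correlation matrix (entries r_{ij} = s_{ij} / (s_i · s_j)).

Step 1 — column means:
  mean(X_1) = (7 + 4 + 4 + 4 + 8) / 5 = 27/5 = 5.4
  mean(X_2) = (1 + 5 + 8 + 8 + 3) / 5 = 25/5 = 5
  mean(X_3) = (5 + 6 + 8 + 5 + 2) / 5 = 26/5 = 5.2

Step 2 — sample variances and covariances s[i,j] = (1/(n-1)) · Σ_k (x_{k,i} - mean_i) · (x_{k,j} - mean_j), with n-1 = 4:
  s[X_1,X_1] = ((1.6)·(1.6) + (-1.4)·(-1.4) + (-1.4)·(-1.4) + (-1.4)·(-1.4) + (2.6)·(2.6)) / 4 = 15.2/4 = 3.8
  s[X_1,X_2] = ((1.6)·(-4) + (-1.4)·(0) + (-1.4)·(3) + (-1.4)·(3) + (2.6)·(-2)) / 4 = -20/4 = -5
  s[X_1,X_3] = ((1.6)·(-0.2) + (-1.4)·(0.8) + (-1.4)·(2.8) + (-1.4)·(-0.2) + (2.6)·(-3.2)) / 4 = -13.4/4 = -3.35
  s[X_2,X_2] = ((-4)·(-4) + (0)·(0) + (3)·(3) + (3)·(3) + (-2)·(-2)) / 4 = 38/4 = 9.5
  s[X_2,X_3] = ((-4)·(-0.2) + (0)·(0.8) + (3)·(2.8) + (3)·(-0.2) + (-2)·(-3.2)) / 4 = 15/4 = 3.75
  s[X_3,X_3] = ((-0.2)·(-0.2) + (0.8)·(0.8) + (2.8)·(2.8) + (-0.2)·(-0.2) + (-3.2)·(-3.2)) / 4 = 18.8/4 = 4.7
  Sample standard deviations s_i = √(s[i,i]):
  s(X_1) = √(3.8) = 1.9494
  s(X_2) = √(9.5) = 3.0822
  s(X_3) = √(4.7) = 2.1679

Step 3 — r_{ij} = s_{ij} / (s_i · s_j):
  r[X_1,X_1] = 1 (diagonal).
  r[X_1,X_2] = -5 / (1.9494 · 3.0822) = -5 / 6.0083 = -0.8322
  r[X_1,X_3] = -3.35 / (1.9494 · 2.1679) = -3.35 / 4.2261 = -0.7927
  r[X_2,X_2] = 1 (diagonal).
  r[X_2,X_3] = 3.75 / (3.0822 · 2.1679) = 3.75 / 6.6821 = 0.5612
  r[X_3,X_3] = 1 (diagonal).

R is symmetric with unit diagonal. Assembling:

R = [[1, -0.8322, -0.7927],
 [-0.8322, 1, 0.5612],
 [-0.7927, 0.5612, 1]]


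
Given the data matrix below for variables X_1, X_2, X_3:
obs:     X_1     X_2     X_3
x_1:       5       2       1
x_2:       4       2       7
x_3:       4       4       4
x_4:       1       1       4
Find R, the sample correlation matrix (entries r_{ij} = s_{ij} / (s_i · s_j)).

Step 1 — column means:
  mean(X_1) = (5 + 4 + 4 + 1) / 4 = 14/4 = 3.5
  mean(X_2) = (2 + 2 + 4 + 1) / 4 = 9/4 = 2.25
  mean(X_3) = (1 + 7 + 4 + 4) / 4 = 16/4 = 4

Step 2 — sample variances and covariances s[i,j] = (1/(n-1)) · Σ_k (x_{k,i} - mean_i) · (x_{k,j} - mean_j), with n-1 = 3:
  s[X_1,X_1] = ((1.5)·(1.5) + (0.5)·(0.5) + (0.5)·(0.5) + (-2.5)·(-2.5)) / 3 = 9/3 = 3
  s[X_1,X_2] = ((1.5)·(-0.25) + (0.5)·(-0.25) + (0.5)·(1.75) + (-2.5)·(-1.25)) / 3 = 3.5/3 = 1.1667
  s[X_1,X_3] = ((1.5)·(-3) + (0.5)·(3) + (0.5)·(0) + (-2.5)·(0)) / 3 = -3/3 = -1
  s[X_2,X_2] = ((-0.25)·(-0.25) + (-0.25)·(-0.25) + (1.75)·(1.75) + (-1.25)·(-1.25)) / 3 = 4.75/3 = 1.5833
  s[X_2,X_3] = ((-0.25)·(-3) + (-0.25)·(3) + (1.75)·(0) + (-1.25)·(0)) / 3 = 0/3 = 0
  s[X_3,X_3] = ((-3)·(-3) + (3)·(3) + (0)·(0) + (0)·(0)) / 3 = 18/3 = 6
  Sample standard deviations s_i = √(s[i,i]):
  s(X_1) = √(3) = 1.7321
  s(X_2) = √(1.5833) = 1.2583
  s(X_3) = √(6) = 2.4495

Step 3 — r_{ij} = s_{ij} / (s_i · s_j):
  r[X_1,X_1] = 1 (diagonal).
  r[X_1,X_2] = 1.1667 / (1.7321 · 1.2583) = 1.1667 / 2.1794 = 0.5353
  r[X_1,X_3] = -1 / (1.7321 · 2.4495) = -1 / 4.2426 = -0.2357
  r[X_2,X_2] = 1 (diagonal).
  r[X_2,X_3] = 0 / (1.2583 · 2.4495) = 0 / 3.0822 = 0
  r[X_3,X_3] = 1 (diagonal).

R is symmetric with unit diagonal. Assembling:

R = [[1, 0.5353, -0.2357],
 [0.5353, 1, 0],
 [-0.2357, 0, 1]]


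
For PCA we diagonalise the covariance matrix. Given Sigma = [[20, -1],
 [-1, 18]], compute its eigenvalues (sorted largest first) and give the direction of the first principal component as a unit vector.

Step 1 — characteristic polynomial of 2×2 Sigma:
  det(Sigma - λI) = λ² - trace · λ + det = 0.
  trace = 20 + 18 = 38, det = 20·18 - (-1)² = 359.
Step 2 — discriminant:
  Δ = trace² - 4·det = 1444 - 1436 = 8.
Step 3 — eigenvalues:
  λ = (trace ± √Δ)/2 = (38 ± 2.8284)/2,
  λ_1 = 20.4142,  λ_2 = 17.5858.

Step 4 — unit eigenvector for λ_1: solve (Sigma - λ_1 I)v = 0. First row:
  (20 - 20.4142)·v_x + (-1)·v_y = 0, i.e. (-0.4142)·v_x + (-1)·v_y = 0,
  so v ∝ (b, λ_1 - a) = (-1, 0.4142); multiply by -1 so the first entry is positive: u = (1, -0.4142).
  ||u|| = √((1)² + (-0.4142)²) = √(1.1716) ≈ 1.0824,
  v_1 = u/||u|| ≈ (0.9239, -0.3827) (||v_1|| = 1).

λ_1 = 20.4142,  λ_2 = 17.5858;  v_1 ≈ (0.9239, -0.3827)


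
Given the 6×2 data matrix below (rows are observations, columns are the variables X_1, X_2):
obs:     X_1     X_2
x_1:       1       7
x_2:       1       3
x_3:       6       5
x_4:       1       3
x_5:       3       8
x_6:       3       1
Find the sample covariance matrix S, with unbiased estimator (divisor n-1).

Step 1 — column means:
  mean(X_1) = (1 + 1 + 6 + 1 + 3 + 3) / 6 = 15/6 = 2.5
  mean(X_2) = (7 + 3 + 5 + 3 + 8 + 1) / 6 = 27/6 = 4.5

Step 2 — sample covariance S[i,j] = (1/(n-1)) · Σ_k (x_{k,i} - mean_i) · (x_{k,j} - mean_j), with n-1 = 5.
  S[X_1,X_1] = ((-1.5)·(-1.5) + (-1.5)·(-1.5) + (3.5)·(3.5) + (-1.5)·(-1.5) + (0.5)·(0.5) + (0.5)·(0.5)) / 5 = 19.5/5 = 3.9
  S[X_1,X_2] = ((-1.5)·(2.5) + (-1.5)·(-1.5) + (3.5)·(0.5) + (-1.5)·(-1.5) + (0.5)·(3.5) + (0.5)·(-3.5)) / 5 = 2.5/5 = 0.5
  S[X_2,X_2] = ((2.5)·(2.5) + (-1.5)·(-1.5) + (0.5)·(0.5) + (-1.5)·(-1.5) + (3.5)·(3.5) + (-3.5)·(-3.5)) / 5 = 35.5/5 = 7.1

S is symmetric (S[j,i] = S[i,j]). Assembling:

S = [[3.9, 0.5],
 [0.5, 7.1]]


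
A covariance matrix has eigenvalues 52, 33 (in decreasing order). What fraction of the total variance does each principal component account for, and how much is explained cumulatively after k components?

Step 1 — total variance = trace(Sigma) = Σ λ_i = 52 + 33 = 85.

Step 2 — fraction explained by component i = λ_i / Σ λ:
  PC1: 52/85 = 0.6118
  PC2: 33/85 = 0.3882

Step 3 — cumulative fraction after k components = (λ_1 + ... + λ_k) / Σ λ:
  k = 1: 52/85 = 0.6118
  k = 2: (52 + 33)/85 = 85/85 = 1

Summary (fraction, with percent):

explained: PC1 0.6118 (61.18%), PC2 0.3882 (38.82%);  cumulative: 0.6118, 1


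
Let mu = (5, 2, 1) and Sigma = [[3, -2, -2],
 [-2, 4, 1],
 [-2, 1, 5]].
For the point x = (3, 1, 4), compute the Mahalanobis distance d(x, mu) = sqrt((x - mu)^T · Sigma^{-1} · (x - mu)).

Step 1 — centre the observation: (x - mu) = (-2, -1, 3).

Step 2 — invert Sigma (cofactor / det for 3×3, or solve directly):
  Sigma^{-1} = [[0.6552, 0.2759, 0.2069],
 [0.2759, 0.3793, 0.0345],
 [0.2069, 0.0345, 0.2759]].

Step 3 — form the quadratic (x - mu)^T · Sigma^{-1} · (x - mu):
  Sigma^{-1} · (x - mu) = (-0.9655, -0.8276, 0.3793).
  (x - mu)^T · [Sigma^{-1} · (x - mu)] = (-2)·(-0.9655) + (-1)·(-0.8276) + (3)·(0.3793) = 3.8966.

Step 4 — take square root: d = √(3.8966) ≈ 1.974.

d(x, mu) = √(3.8966) ≈ 1.974


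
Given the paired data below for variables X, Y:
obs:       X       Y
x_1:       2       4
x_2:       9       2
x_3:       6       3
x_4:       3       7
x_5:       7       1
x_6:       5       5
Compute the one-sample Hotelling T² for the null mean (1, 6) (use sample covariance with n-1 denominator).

Step 1 — sample mean vector:
  mean(X) = (2 + 9 + 6 + 3 + 7 + 5) / 6 = 32/6 = 5.3333
  mean(Y) = (4 + 2 + 3 + 7 + 1 + 5) / 6 = 22/6 = 3.6667
  x̄ = (5.3333, 3.6667),  deviation x̄ - mu_0 = (5.3333, 3.6667) - (1, 6) = (4.3333, -2.3333).

Step 2 — sample covariance matrix, S[i,j] = (1/(n-1)) · Σ_k (x_{k,i} - mean_i) · (x_{k,j} - mean_j), divisor n-1 = 5:
  S[X,X] = ((-3.3333)·(-3.3333) + (3.6667)·(3.6667) + (0.6667)·(0.6667) + (-2.3333)·(-2.3333) + (1.6667)·(1.6667) + (-0.3333)·(-0.3333)) / 5 = 33.3333/5 = 6.6667
  S[X,Y] = ((-3.3333)·(0.3333) + (3.6667)·(-1.6667) + (0.6667)·(-0.6667) + (-2.3333)·(3.3333) + (1.6667)·(-2.6667) + (-0.3333)·(1.3333)) / 5 = -20.3333/5 = -4.0667
  S[Y,Y] = ((0.3333)·(0.3333) + (-1.6667)·(-1.6667) + (-0.6667)·(-0.6667) + (3.3333)·(3.3333) + (-2.6667)·(-2.6667) + (1.3333)·(1.3333)) / 5 = 23.3333/5 = 4.6667
  S = [[6.6667, -4.0667],
 [-4.0667, 4.6667]].

Step 3 — invert S. det(S) = 6.6667·4.6667 - (-4.0667)² = 14.5733.
  S^{-1} = (1/det) · [[d, -b], [-b, a]] = [[0.3202, 0.279],
 [0.279, 0.4575]].

Step 4 — quadratic form (x̄ - mu_0)^T · S^{-1} · (x̄ - mu_0):
  S^{-1} · (x̄ - mu_0) = (0.7365, 0.1418),
  (x̄ - mu_0)^T · [...] = (4.3333)·(0.7365) + (-2.3333)·(0.1418) = 2.8606.

Step 5 — scale by n: T² = 6 · 2.8606 = 17.1638.

T² ≈ 17.1638


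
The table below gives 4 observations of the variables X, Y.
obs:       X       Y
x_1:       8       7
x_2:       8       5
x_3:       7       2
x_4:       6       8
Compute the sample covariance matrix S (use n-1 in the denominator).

Step 1 — column means:
  mean(X) = (8 + 8 + 7 + 6) / 4 = 29/4 = 7.25
  mean(Y) = (7 + 5 + 2 + 8) / 4 = 22/4 = 5.5

Step 2 — sample covariance S[i,j] = (1/(n-1)) · Σ_k (x_{k,i} - mean_i) · (x_{k,j} - mean_j), with n-1 = 3.
  S[X,X] = ((0.75)·(0.75) + (0.75)·(0.75) + (-0.25)·(-0.25) + (-1.25)·(-1.25)) / 3 = 2.75/3 = 0.9167
  S[X,Y] = ((0.75)·(1.5) + (0.75)·(-0.5) + (-0.25)·(-3.5) + (-1.25)·(2.5)) / 3 = -1.5/3 = -0.5
  S[Y,Y] = ((1.5)·(1.5) + (-0.5)·(-0.5) + (-3.5)·(-3.5) + (2.5)·(2.5)) / 3 = 21/3 = 7

S is symmetric (S[j,i] = S[i,j]). Assembling:

S = [[0.9167, -0.5],
 [-0.5, 7]]


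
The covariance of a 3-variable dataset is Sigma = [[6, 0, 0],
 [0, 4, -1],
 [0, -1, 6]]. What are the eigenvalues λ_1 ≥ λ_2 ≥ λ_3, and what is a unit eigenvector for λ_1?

Step 1 — characteristic polynomial p(λ) = det(λI - Sigma) = λ³ - tr·λ² + c_1·λ - det, where tr = trace, c_1 = sum of the principal 2×2 minors, det = det(Sigma):
  tr = 6 + 4 + 6 = 16,
  c_1 = (6·4 - (0)²) + (6·6 - (0)²) + (4·6 - (-1)²) = 24 + 36 + 23 = 83,
  det = 6·(4·6 - (-1)²) - (0)·((0)·6 - (-1)·(0)) + (0)·((0)·(-1) - 4·(0)) = 6·(23) - (0)·(0) + (0)·(0) = 138.
  So p(λ) = λ³ - 16λ² + 83λ - 138.
Step 2 — look for an integer root (rational root theorem: any rational root is an integer divisor of 138). Testing λ = 6:
  p(6) = 216 - 576 + 498 - 138 = 0  ✓
  Dividing out (λ - 6): p(λ) = (λ - 6)(λ² - 10λ + 23).
Step 3 — remaining eigenvalues from the quadratic λ² - 10λ + 23 = 0:
  Δ = 10² - 4·23 = 100 - 92 = 8,  λ = (10 ± √8)/2 = (10 ± 2.8284)/2 ≈ 6.4142 or 3.5858.
  Sorted: λ_1 = 6.4142,  λ_2 = 6,  λ_3 = 3.5858  (check: sum = 16 = tr ✓).

Step 4 — unit eigenvector for λ_1 ≈ 6.4142: v spans the null space of (Sigma - λ_1 I), whose rows are
  r_1 = (-0.4142, 0, 0),  r_2 = (0, -2.4142, -1),  r_3 = (0, -1, -0.4142).
  v is orthogonal to every row, so take v ∝ r_1 × r_2 = ((0)·(-1) - (0)·(-2.4142), (0)·(0) - (-0.4142)·(-1), (-0.4142)·(-2.4142) - (0)·(0)) ≈ (0, -0.4142, 1).
  Rescale (multiply by -1 so the first nonzero entry is positive): u = (0, 0.4142, -1).
  ||u|| = √((0)² + (0.4142)² + (-1)²) = √(1.1716) ≈ 1.0824,  v_1 = u/||u|| ≈ (0, 0.3827, -0.9239) (||v_1|| = 1).

λ_1 = 6.4142,  λ_2 = 6,  λ_3 = 3.5858;  v_1 ≈ (0, 0.3827, -0.9239)


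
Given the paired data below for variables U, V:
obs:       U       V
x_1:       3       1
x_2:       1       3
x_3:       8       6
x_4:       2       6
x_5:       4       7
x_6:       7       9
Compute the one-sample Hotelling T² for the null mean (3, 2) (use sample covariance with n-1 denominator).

Step 1 — sample mean vector:
  mean(U) = (3 + 1 + 8 + 2 + 4 + 7) / 6 = 25/6 = 4.1667
  mean(V) = (1 + 3 + 6 + 6 + 7 + 9) / 6 = 32/6 = 5.3333
  x̄ = (4.1667, 5.3333),  deviation x̄ - mu_0 = (4.1667, 5.3333) - (3, 2) = (1.1667, 3.3333).

Step 2 — sample covariance matrix, S[i,j] = (1/(n-1)) · Σ_k (x_{k,i} - mean_i) · (x_{k,j} - mean_j), divisor n-1 = 5:
  S[U,U] = ((-1.1667)·(-1.1667) + (-3.1667)·(-3.1667) + (3.8333)·(3.8333) + (-2.1667)·(-2.1667) + (-0.1667)·(-0.1667) + (2.8333)·(2.8333)) / 5 = 38.8333/5 = 7.7667
  S[U,V] = ((-1.1667)·(-4.3333) + (-3.1667)·(-2.3333) + (3.8333)·(0.6667) + (-2.1667)·(0.6667) + (-0.1667)·(1.6667) + (2.8333)·(3.6667)) / 5 = 23.6667/5 = 4.7333
  S[V,V] = ((-4.3333)·(-4.3333) + (-2.3333)·(-2.3333) + (0.6667)·(0.6667) + (0.6667)·(0.6667) + (1.6667)·(1.6667) + (3.6667)·(3.6667)) / 5 = 41.3333/5 = 8.2667
  S = [[7.7667, 4.7333],
 [4.7333, 8.2667]].

Step 3 — invert S. det(S) = 7.7667·8.2667 - (4.7333)² = 41.8.
  S^{-1} = (1/det) · [[d, -b], [-b, a]] = [[0.1978, -0.1132],
 [-0.1132, 0.1858]].

Step 4 — quadratic form (x̄ - mu_0)^T · S^{-1} · (x̄ - mu_0):
  S^{-1} · (x̄ - mu_0) = (-0.1467, 0.4872),
  (x̄ - mu_0)^T · [...] = (1.1667)·(-0.1467) + (3.3333)·(0.4872) = 1.453.

Step 5 — scale by n: T² = 6 · 1.453 = 8.7177.

T² ≈ 8.7177


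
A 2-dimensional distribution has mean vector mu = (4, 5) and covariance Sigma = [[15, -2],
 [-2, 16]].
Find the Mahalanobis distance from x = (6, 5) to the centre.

Step 1 — centre the observation: (x - mu) = (2, 0).

Step 2 — invert Sigma. det(Sigma) = 15·16 - (-2)² = 236.
  Sigma^{-1} = (1/det) · [[d, -b], [-b, a]] = [[0.0678, 0.0085],
 [0.0085, 0.0636]].

Step 3 — form the quadratic (x - mu)^T · Sigma^{-1} · (x - mu):
  Sigma^{-1} · (x - mu) = (0.1356, 0.0169).
  (x - mu)^T · [Sigma^{-1} · (x - mu)] = (2)·(0.1356) + (0)·(0.0169) = 0.2712.

Step 4 — take square root: d = √(0.2712) ≈ 0.5208.

d(x, mu) = √(0.2712) ≈ 0.5208


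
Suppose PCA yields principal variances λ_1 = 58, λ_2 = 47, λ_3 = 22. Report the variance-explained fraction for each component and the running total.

Step 1 — total variance = trace(Sigma) = Σ λ_i = 58 + 47 + 22 = 127.

Step 2 — fraction explained by component i = λ_i / Σ λ:
  PC1: 58/127 = 0.4567
  PC2: 47/127 = 0.3701
  PC3: 22/127 = 0.1732

Step 3 — cumulative fraction after k components = (λ_1 + ... + λ_k) / Σ λ:
  k = 1: 58/127 = 0.4567
  k = 2: (58 + 47)/127 = 105/127 = 0.8268
  k = 3: (58 + 47 + 22)/127 = 127/127 = 1

Summary (fraction, with percent):

explained: PC1 0.4567 (45.67%), PC2 0.3701 (37.01%), PC3 0.1732 (17.32%);  cumulative: 0.4567, 0.8268, 1


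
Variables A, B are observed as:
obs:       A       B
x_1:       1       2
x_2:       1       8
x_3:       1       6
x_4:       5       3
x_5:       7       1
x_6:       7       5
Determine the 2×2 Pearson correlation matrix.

Step 1 — column means:
  mean(A) = (1 + 1 + 1 + 5 + 7 + 7) / 6 = 22/6 = 3.6667
  mean(B) = (2 + 8 + 6 + 3 + 1 + 5) / 6 = 25/6 = 4.1667

Step 2 — sample variances and covariances s[i,j] = (1/(n-1)) · Σ_k (x_{k,i} - mean_i) · (x_{k,j} - mean_j), with n-1 = 5:
  s[A,A] = ((-2.6667)·(-2.6667) + (-2.6667)·(-2.6667) + (-2.6667)·(-2.6667) + (1.3333)·(1.3333) + (3.3333)·(3.3333) + (3.3333)·(3.3333)) / 5 = 45.3333/5 = 9.0667
  s[A,B] = ((-2.6667)·(-2.1667) + (-2.6667)·(3.8333) + (-2.6667)·(1.8333) + (1.3333)·(-1.1667) + (3.3333)·(-3.1667) + (3.3333)·(0.8333)) / 5 = -18.6667/5 = -3.7333
  s[B,B] = ((-2.1667)·(-2.1667) + (3.8333)·(3.8333) + (1.8333)·(1.8333) + (-1.1667)·(-1.1667) + (-3.1667)·(-3.1667) + (0.8333)·(0.8333)) / 5 = 34.8333/5 = 6.9667
  Sample standard deviations s_i = √(s[i,i]):
  s(A) = √(9.0667) = 3.0111
  s(B) = √(6.9667) = 2.6394

Step 3 — r_{ij} = s_{ij} / (s_i · s_j):
  r[A,A] = 1 (diagonal).
  r[A,B] = -3.7333 / (3.0111 · 2.6394) = -3.7333 / 7.9476 = -0.4697
  r[B,B] = 1 (diagonal).

R is symmetric with unit diagonal. Assembling:

R = [[1, -0.4697],
 [-0.4697, 1]]


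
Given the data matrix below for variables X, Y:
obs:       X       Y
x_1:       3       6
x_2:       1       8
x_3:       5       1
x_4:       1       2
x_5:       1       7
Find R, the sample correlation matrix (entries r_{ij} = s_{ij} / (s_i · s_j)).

Step 1 — column means:
  mean(X) = (3 + 1 + 5 + 1 + 1) / 5 = 11/5 = 2.2
  mean(Y) = (6 + 8 + 1 + 2 + 7) / 5 = 24/5 = 4.8

Step 2 — sample variances and covariances s[i,j] = (1/(n-1)) · Σ_k (x_{k,i} - mean_i) · (x_{k,j} - mean_j), with n-1 = 4:
  s[X,X] = ((0.8)·(0.8) + (-1.2)·(-1.2) + (2.8)·(2.8) + (-1.2)·(-1.2) + (-1.2)·(-1.2)) / 4 = 12.8/4 = 3.2
  s[X,Y] = ((0.8)·(1.2) + (-1.2)·(3.2) + (2.8)·(-3.8) + (-1.2)·(-2.8) + (-1.2)·(2.2)) / 4 = -12.8/4 = -3.2
  s[Y,Y] = ((1.2)·(1.2) + (3.2)·(3.2) + (-3.8)·(-3.8) + (-2.8)·(-2.8) + (2.2)·(2.2)) / 4 = 38.8/4 = 9.7
  Sample standard deviations s_i = √(s[i,i]):
  s(X) = √(3.2) = 1.7889
  s(Y) = √(9.7) = 3.1145

Step 3 — r_{ij} = s_{ij} / (s_i · s_j):
  r[X,X] = 1 (diagonal).
  r[X,Y] = -3.2 / (1.7889 · 3.1145) = -3.2 / 5.5714 = -0.5744
  r[Y,Y] = 1 (diagonal).

R is symmetric with unit diagonal. Assembling:

R = [[1, -0.5744],
 [-0.5744, 1]]


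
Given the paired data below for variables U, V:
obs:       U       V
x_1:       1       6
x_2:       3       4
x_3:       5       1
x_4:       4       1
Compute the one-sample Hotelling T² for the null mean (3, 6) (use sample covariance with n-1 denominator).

Step 1 — sample mean vector:
  mean(U) = (1 + 3 + 5 + 4) / 4 = 13/4 = 3.25
  mean(V) = (6 + 4 + 1 + 1) / 4 = 12/4 = 3
  x̄ = (3.25, 3),  deviation x̄ - mu_0 = (3.25, 3) - (3, 6) = (0.25, -3).

Step 2 — sample covariance matrix, S[i,j] = (1/(n-1)) · Σ_k (x_{k,i} - mean_i) · (x_{k,j} - mean_j), divisor n-1 = 3:
  S[U,U] = ((-2.25)·(-2.25) + (-0.25)·(-0.25) + (1.75)·(1.75) + (0.75)·(0.75)) / 3 = 8.75/3 = 2.9167
  S[U,V] = ((-2.25)·(3) + (-0.25)·(1) + (1.75)·(-2) + (0.75)·(-2)) / 3 = -12/3 = -4
  S[V,V] = ((3)·(3) + (1)·(1) + (-2)·(-2) + (-2)·(-2)) / 3 = 18/3 = 6
  S = [[2.9167, -4],
 [-4, 6]].

Step 3 — invert S. det(S) = 2.9167·6 - (-4)² = 1.5.
  S^{-1} = (1/det) · [[d, -b], [-b, a]] = [[4, 2.6667],
 [2.6667, 1.9444]].

Step 4 — quadratic form (x̄ - mu_0)^T · S^{-1} · (x̄ - mu_0):
  S^{-1} · (x̄ - mu_0) = (-7, -5.1667),
  (x̄ - mu_0)^T · [...] = (0.25)·(-7) + (-3)·(-5.1667) = 13.75.

Step 5 — scale by n: T² = 4 · 13.75 = 55.

T² ≈ 55


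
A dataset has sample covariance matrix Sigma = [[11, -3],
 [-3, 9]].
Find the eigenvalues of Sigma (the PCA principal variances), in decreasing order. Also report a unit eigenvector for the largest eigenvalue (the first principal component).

Step 1 — characteristic polynomial of 2×2 Sigma:
  det(Sigma - λI) = λ² - trace · λ + det = 0.
  trace = 11 + 9 = 20, det = 11·9 - (-3)² = 90.
Step 2 — discriminant:
  Δ = trace² - 4·det = 400 - 360 = 40.
Step 3 — eigenvalues:
  λ = (trace ± √Δ)/2 = (20 ± 6.3246)/2,
  λ_1 = 13.1623,  λ_2 = 6.8377.

Step 4 — unit eigenvector for λ_1: solve (Sigma - λ_1 I)v = 0. First row:
  (11 - 13.1623)·v_x + (-3)·v_y = 0, i.e. (-2.1623)·v_x + (-3)·v_y = 0,
  so v ∝ (b, λ_1 - a) = (-3, 2.1623); multiply by -1 so the first entry is positive: u = (3, -2.1623).
  ||u|| = √((3)² + (-2.1623)²) = √(13.6754) ≈ 3.698,
  v_1 = u/||u|| ≈ (0.8112, -0.5847) (||v_1|| = 1).

λ_1 = 13.1623,  λ_2 = 6.8377;  v_1 ≈ (0.8112, -0.5847)


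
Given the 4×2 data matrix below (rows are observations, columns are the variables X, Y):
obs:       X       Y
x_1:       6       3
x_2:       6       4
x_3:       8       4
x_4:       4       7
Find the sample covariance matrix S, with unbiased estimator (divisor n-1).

Step 1 — column means:
  mean(X) = (6 + 6 + 8 + 4) / 4 = 24/4 = 6
  mean(Y) = (3 + 4 + 4 + 7) / 4 = 18/4 = 4.5

Step 2 — sample covariance S[i,j] = (1/(n-1)) · Σ_k (x_{k,i} - mean_i) · (x_{k,j} - mean_j), with n-1 = 3.
  S[X,X] = ((0)·(0) + (0)·(0) + (2)·(2) + (-2)·(-2)) / 3 = 8/3 = 2.6667
  S[X,Y] = ((0)·(-1.5) + (0)·(-0.5) + (2)·(-0.5) + (-2)·(2.5)) / 3 = -6/3 = -2
  S[Y,Y] = ((-1.5)·(-1.5) + (-0.5)·(-0.5) + (-0.5)·(-0.5) + (2.5)·(2.5)) / 3 = 9/3 = 3

S is symmetric (S[j,i] = S[i,j]). Assembling:

S = [[2.6667, -2],
 [-2, 3]]


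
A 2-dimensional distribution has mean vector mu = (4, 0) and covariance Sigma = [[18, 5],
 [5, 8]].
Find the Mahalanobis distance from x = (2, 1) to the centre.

Step 1 — centre the observation: (x - mu) = (-2, 1).

Step 2 — invert Sigma. det(Sigma) = 18·8 - (5)² = 119.
  Sigma^{-1} = (1/det) · [[d, -b], [-b, a]] = [[0.0672, -0.042],
 [-0.042, 0.1513]].

Step 3 — form the quadratic (x - mu)^T · Sigma^{-1} · (x - mu):
  Sigma^{-1} · (x - mu) = (-0.1765, 0.2353).
  (x - mu)^T · [Sigma^{-1} · (x - mu)] = (-2)·(-0.1765) + (1)·(0.2353) = 0.5882.

Step 4 — take square root: d = √(0.5882) ≈ 0.767.

d(x, mu) = √(0.5882) ≈ 0.767


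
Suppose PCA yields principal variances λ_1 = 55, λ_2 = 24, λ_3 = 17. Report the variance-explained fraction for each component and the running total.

Step 1 — total variance = trace(Sigma) = Σ λ_i = 55 + 24 + 17 = 96.

Step 2 — fraction explained by component i = λ_i / Σ λ:
  PC1: 55/96 = 0.5729
  PC2: 24/96 = 0.25
  PC3: 17/96 = 0.1771

Step 3 — cumulative fraction after k components = (λ_1 + ... + λ_k) / Σ λ:
  k = 1: 55/96 = 0.5729
  k = 2: (55 + 24)/96 = 79/96 = 0.8229
  k = 3: (55 + 24 + 17)/96 = 96/96 = 1

Summary (fraction, with percent):

explained: PC1 0.5729 (57.29%), PC2 0.25 (25%), PC3 0.1771 (17.71%);  cumulative: 0.5729, 0.8229, 1


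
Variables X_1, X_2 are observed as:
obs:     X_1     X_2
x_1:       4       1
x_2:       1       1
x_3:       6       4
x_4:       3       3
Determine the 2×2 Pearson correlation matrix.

Step 1 — column means:
  mean(X_1) = (4 + 1 + 6 + 3) / 4 = 14/4 = 3.5
  mean(X_2) = (1 + 1 + 4 + 3) / 4 = 9/4 = 2.25

Step 2 — sample variances and covariances s[i,j] = (1/(n-1)) · Σ_k (x_{k,i} - mean_i) · (x_{k,j} - mean_j), with n-1 = 3:
  s[X_1,X_1] = ((0.5)·(0.5) + (-2.5)·(-2.5) + (2.5)·(2.5) + (-0.5)·(-0.5)) / 3 = 13/3 = 4.3333
  s[X_1,X_2] = ((0.5)·(-1.25) + (-2.5)·(-1.25) + (2.5)·(1.75) + (-0.5)·(0.75)) / 3 = 6.5/3 = 2.1667
  s[X_2,X_2] = ((-1.25)·(-1.25) + (-1.25)·(-1.25) + (1.75)·(1.75) + (0.75)·(0.75)) / 3 = 6.75/3 = 2.25
  Sample standard deviations s_i = √(s[i,i]):
  s(X_1) = √(4.3333) = 2.0817
  s(X_2) = √(2.25) = 1.5

Step 3 — r_{ij} = s_{ij} / (s_i · s_j):
  r[X_1,X_1] = 1 (diagonal).
  r[X_1,X_2] = 2.1667 / (2.0817 · 1.5) = 2.1667 / 3.1225 = 0.6939
  r[X_2,X_2] = 1 (diagonal).

R is symmetric with unit diagonal. Assembling:

R = [[1, 0.6939],
 [0.6939, 1]]


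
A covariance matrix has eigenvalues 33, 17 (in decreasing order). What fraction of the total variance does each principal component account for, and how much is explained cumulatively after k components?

Step 1 — total variance = trace(Sigma) = Σ λ_i = 33 + 17 = 50.

Step 2 — fraction explained by component i = λ_i / Σ λ:
  PC1: 33/50 = 0.66
  PC2: 17/50 = 0.34

Step 3 — cumulative fraction after k components = (λ_1 + ... + λ_k) / Σ λ:
  k = 1: 33/50 = 0.66
  k = 2: (33 + 17)/50 = 50/50 = 1

Summary (fraction, with percent):

explained: PC1 0.66 (66%), PC2 0.34 (34%);  cumulative: 0.66, 1


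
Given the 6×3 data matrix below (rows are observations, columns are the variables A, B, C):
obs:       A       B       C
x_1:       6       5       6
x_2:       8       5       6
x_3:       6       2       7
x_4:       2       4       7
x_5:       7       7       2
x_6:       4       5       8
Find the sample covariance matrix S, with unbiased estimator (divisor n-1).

Step 1 — column means:
  mean(A) = (6 + 8 + 6 + 2 + 7 + 4) / 6 = 33/6 = 5.5
  mean(B) = (5 + 5 + 2 + 4 + 7 + 5) / 6 = 28/6 = 4.6667
  mean(C) = (6 + 6 + 7 + 7 + 2 + 8) / 6 = 36/6 = 6

Step 2 — sample covariance S[i,j] = (1/(n-1)) · Σ_k (x_{k,i} - mean_i) · (x_{k,j} - mean_j), with n-1 = 5.
  S[A,A] = ((0.5)·(0.5) + (2.5)·(2.5) + (0.5)·(0.5) + (-3.5)·(-3.5) + (1.5)·(1.5) + (-1.5)·(-1.5)) / 5 = 23.5/5 = 4.7
  S[A,B] = ((0.5)·(0.3333) + (2.5)·(0.3333) + (0.5)·(-2.6667) + (-3.5)·(-0.6667) + (1.5)·(2.3333) + (-1.5)·(0.3333)) / 5 = 5/5 = 1
  S[A,C] = ((0.5)·(0) + (2.5)·(0) + (0.5)·(1) + (-3.5)·(1) + (1.5)·(-4) + (-1.5)·(2)) / 5 = -12/5 = -2.4
  S[B,B] = ((0.3333)·(0.3333) + (0.3333)·(0.3333) + (-2.6667)·(-2.6667) + (-0.6667)·(-0.6667) + (2.3333)·(2.3333) + (0.3333)·(0.3333)) / 5 = 13.3333/5 = 2.6667
  S[B,C] = ((0.3333)·(0) + (0.3333)·(0) + (-2.6667)·(1) + (-0.6667)·(1) + (2.3333)·(-4) + (0.3333)·(2)) / 5 = -12/5 = -2.4
  S[C,C] = ((0)·(0) + (0)·(0) + (1)·(1) + (1)·(1) + (-4)·(-4) + (2)·(2)) / 5 = 22/5 = 4.4

S is symmetric (S[j,i] = S[i,j]). Assembling:

S = [[4.7, 1, -2.4],
 [1, 2.6667, -2.4],
 [-2.4, -2.4, 4.4]]


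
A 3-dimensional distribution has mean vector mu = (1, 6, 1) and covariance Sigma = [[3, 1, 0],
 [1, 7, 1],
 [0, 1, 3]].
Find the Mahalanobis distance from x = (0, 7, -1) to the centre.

Step 1 — centre the observation: (x - mu) = (-1, 1, -2).

Step 2 — invert Sigma (cofactor / det for 3×3, or solve directly):
  Sigma^{-1} = [[0.3509, -0.0526, 0.0175],
 [-0.0526, 0.1579, -0.0526],
 [0.0175, -0.0526, 0.3509]].

Step 3 — form the quadratic (x - mu)^T · Sigma^{-1} · (x - mu):
  Sigma^{-1} · (x - mu) = (-0.4386, 0.3158, -0.7719).
  (x - mu)^T · [Sigma^{-1} · (x - mu)] = (-1)·(-0.4386) + (1)·(0.3158) + (-2)·(-0.7719) = 2.2982.

Step 4 — take square root: d = √(2.2982) ≈ 1.516.

d(x, mu) = √(2.2982) ≈ 1.516


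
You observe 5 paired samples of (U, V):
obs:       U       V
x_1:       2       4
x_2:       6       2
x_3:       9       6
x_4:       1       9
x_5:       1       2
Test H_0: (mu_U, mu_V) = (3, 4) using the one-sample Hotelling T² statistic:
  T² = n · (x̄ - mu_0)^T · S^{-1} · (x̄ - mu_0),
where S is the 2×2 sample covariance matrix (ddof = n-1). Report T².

Step 1 — sample mean vector:
  mean(U) = (2 + 6 + 9 + 1 + 1) / 5 = 19/5 = 3.8
  mean(V) = (4 + 2 + 6 + 9 + 2) / 5 = 23/5 = 4.6
  x̄ = (3.8, 4.6),  deviation x̄ - mu_0 = (3.8, 4.6) - (3, 4) = (0.8, 0.6).

Step 2 — sample covariance matrix, S[i,j] = (1/(n-1)) · Σ_k (x_{k,i} - mean_i) · (x_{k,j} - mean_j), divisor n-1 = 4:
  S[U,U] = ((-1.8)·(-1.8) + (2.2)·(2.2) + (5.2)·(5.2) + (-2.8)·(-2.8) + (-2.8)·(-2.8)) / 4 = 50.8/4 = 12.7
  S[U,V] = ((-1.8)·(-0.6) + (2.2)·(-2.6) + (5.2)·(1.4) + (-2.8)·(4.4) + (-2.8)·(-2.6)) / 4 = -2.4/4 = -0.6
  S[V,V] = ((-0.6)·(-0.6) + (-2.6)·(-2.6) + (1.4)·(1.4) + (4.4)·(4.4) + (-2.6)·(-2.6)) / 4 = 35.2/4 = 8.8
  S = [[12.7, -0.6],
 [-0.6, 8.8]].

Step 3 — invert S. det(S) = 12.7·8.8 - (-0.6)² = 111.4.
  S^{-1} = (1/det) · [[d, -b], [-b, a]] = [[0.079, 0.0054],
 [0.0054, 0.114]].

Step 4 — quadratic form (x̄ - mu_0)^T · S^{-1} · (x̄ - mu_0):
  S^{-1} · (x̄ - mu_0) = (0.0664, 0.0727),
  (x̄ - mu_0)^T · [...] = (0.8)·(0.0664) + (0.6)·(0.0727) = 0.0968.

Step 5 — scale by n: T² = 5 · 0.0968 = 0.4838.

T² ≈ 0.4838


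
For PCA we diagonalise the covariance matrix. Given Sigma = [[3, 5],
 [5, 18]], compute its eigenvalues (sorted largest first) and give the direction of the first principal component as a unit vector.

Step 1 — characteristic polynomial of 2×2 Sigma:
  det(Sigma - λI) = λ² - trace · λ + det = 0.
  trace = 3 + 18 = 21, det = 3·18 - (5)² = 29.
Step 2 — discriminant:
  Δ = trace² - 4·det = 441 - 116 = 325.
Step 3 — eigenvalues:
  λ = (trace ± √Δ)/2 = (21 ± 18.0278)/2,
  λ_1 = 19.5139,  λ_2 = 1.4861.

Step 4 — unit eigenvector for λ_1: solve (Sigma - λ_1 I)v = 0. First row:
  (3 - 19.5139)·v_x + (5)·v_y = 0, i.e. (-16.5139)·v_x + (5)·v_y = 0,
  so v ∝ (b, λ_1 - a) = (5, 16.5139) = u.
  ||u|| = √((5)² + (16.5139)²) = √(297.7082) ≈ 17.2542,
  v_1 = u/||u|| ≈ (0.2898, 0.9571) (||v_1|| = 1).

λ_1 = 19.5139,  λ_2 = 1.4861;  v_1 ≈ (0.2898, 0.9571)


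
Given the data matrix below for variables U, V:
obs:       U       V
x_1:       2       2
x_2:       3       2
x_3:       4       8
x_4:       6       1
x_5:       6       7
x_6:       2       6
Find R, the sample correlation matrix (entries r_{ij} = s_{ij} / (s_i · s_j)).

Step 1 — column means:
  mean(U) = (2 + 3 + 4 + 6 + 6 + 2) / 6 = 23/6 = 3.8333
  mean(V) = (2 + 2 + 8 + 1 + 7 + 6) / 6 = 26/6 = 4.3333

Step 2 — sample variances and covariances s[i,j] = (1/(n-1)) · Σ_k (x_{k,i} - mean_i) · (x_{k,j} - mean_j), with n-1 = 5:
  s[U,U] = ((-1.8333)·(-1.8333) + (-0.8333)·(-0.8333) + (0.1667)·(0.1667) + (2.1667)·(2.1667) + (2.1667)·(2.1667) + (-1.8333)·(-1.8333)) / 5 = 16.8333/5 = 3.3667
  s[U,V] = ((-1.8333)·(-2.3333) + (-0.8333)·(-2.3333) + (0.1667)·(3.6667) + (2.1667)·(-3.3333) + (2.1667)·(2.6667) + (-1.8333)·(1.6667)) / 5 = 2.3333/5 = 0.4667
  s[V,V] = ((-2.3333)·(-2.3333) + (-2.3333)·(-2.3333) + (3.6667)·(3.6667) + (-3.3333)·(-3.3333) + (2.6667)·(2.6667) + (1.6667)·(1.6667)) / 5 = 45.3333/5 = 9.0667
  Sample standard deviations s_i = √(s[i,i]):
  s(U) = √(3.3667) = 1.8348
  s(V) = √(9.0667) = 3.0111

Step 3 — r_{ij} = s_{ij} / (s_i · s_j):
  r[U,U] = 1 (diagonal).
  r[U,V] = 0.4667 / (1.8348 · 3.0111) = 0.4667 / 5.5249 = 0.0845
  r[V,V] = 1 (diagonal).

R is symmetric with unit diagonal. Assembling:

R = [[1, 0.0845],
 [0.0845, 1]]


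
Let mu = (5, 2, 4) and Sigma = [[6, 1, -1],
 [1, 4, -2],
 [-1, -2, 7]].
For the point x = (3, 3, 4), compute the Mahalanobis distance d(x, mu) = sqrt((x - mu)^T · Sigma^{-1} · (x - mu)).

Step 1 — centre the observation: (x - mu) = (-2, 1, 0).

Step 2 — invert Sigma (cofactor / det for 3×3, or solve directly):
  Sigma^{-1} = [[0.1752, -0.0365, 0.0146],
 [-0.0365, 0.2993, 0.0803],
 [0.0146, 0.0803, 0.1679]].

Step 3 — form the quadratic (x - mu)^T · Sigma^{-1} · (x - mu):
  Sigma^{-1} · (x - mu) = (-0.3869, 0.3723, 0.0511).
  (x - mu)^T · [Sigma^{-1} · (x - mu)] = (-2)·(-0.3869) + (1)·(0.3723) + (0)·(0.0511) = 1.146.

Step 4 — take square root: d = √(1.146) ≈ 1.0705.

d(x, mu) = √(1.146) ≈ 1.0705


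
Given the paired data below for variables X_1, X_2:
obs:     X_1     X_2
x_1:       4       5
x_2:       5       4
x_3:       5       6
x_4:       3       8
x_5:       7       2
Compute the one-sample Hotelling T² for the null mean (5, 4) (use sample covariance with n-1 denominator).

Step 1 — sample mean vector:
  mean(X_1) = (4 + 5 + 5 + 3 + 7) / 5 = 24/5 = 4.8
  mean(X_2) = (5 + 4 + 6 + 8 + 2) / 5 = 25/5 = 5
  x̄ = (4.8, 5),  deviation x̄ - mu_0 = (4.8, 5) - (5, 4) = (-0.2, 1).

Step 2 — sample covariance matrix, S[i,j] = (1/(n-1)) · Σ_k (x_{k,i} - mean_i) · (x_{k,j} - mean_j), divisor n-1 = 4:
  S[X_1,X_1] = ((-0.8)·(-0.8) + (0.2)·(0.2) + (0.2)·(0.2) + (-1.8)·(-1.8) + (2.2)·(2.2)) / 4 = 8.8/4 = 2.2
  S[X_1,X_2] = ((-0.8)·(0) + (0.2)·(-1) + (0.2)·(1) + (-1.8)·(3) + (2.2)·(-3)) / 4 = -12/4 = -3
  S[X_2,X_2] = ((0)·(0) + (-1)·(-1) + (1)·(1) + (3)·(3) + (-3)·(-3)) / 4 = 20/4 = 5
  S = [[2.2, -3],
 [-3, 5]].

Step 3 — invert S. det(S) = 2.2·5 - (-3)² = 2.
  S^{-1} = (1/det) · [[d, -b], [-b, a]] = [[2.5, 1.5],
 [1.5, 1.1]].

Step 4 — quadratic form (x̄ - mu_0)^T · S^{-1} · (x̄ - mu_0):
  S^{-1} · (x̄ - mu_0) = (1, 0.8),
  (x̄ - mu_0)^T · [...] = (-0.2)·(1) + (1)·(0.8) = 0.6.

Step 5 — scale by n: T² = 5 · 0.6 = 3.

T² ≈ 3


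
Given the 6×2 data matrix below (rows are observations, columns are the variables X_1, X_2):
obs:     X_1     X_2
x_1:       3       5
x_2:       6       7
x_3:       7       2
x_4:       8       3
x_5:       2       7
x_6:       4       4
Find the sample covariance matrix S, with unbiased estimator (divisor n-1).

Step 1 — column means:
  mean(X_1) = (3 + 6 + 7 + 8 + 2 + 4) / 6 = 30/6 = 5
  mean(X_2) = (5 + 7 + 2 + 3 + 7 + 4) / 6 = 28/6 = 4.6667

Step 2 — sample covariance S[i,j] = (1/(n-1)) · Σ_k (x_{k,i} - mean_i) · (x_{k,j} - mean_j), with n-1 = 5.
  S[X_1,X_1] = ((-2)·(-2) + (1)·(1) + (2)·(2) + (3)·(3) + (-3)·(-3) + (-1)·(-1)) / 5 = 28/5 = 5.6
  S[X_1,X_2] = ((-2)·(0.3333) + (1)·(2.3333) + (2)·(-2.6667) + (3)·(-1.6667) + (-3)·(2.3333) + (-1)·(-0.6667)) / 5 = -15/5 = -3
  S[X_2,X_2] = ((0.3333)·(0.3333) + (2.3333)·(2.3333) + (-2.6667)·(-2.6667) + (-1.6667)·(-1.6667) + (2.3333)·(2.3333) + (-0.6667)·(-0.6667)) / 5 = 21.3333/5 = 4.2667

S is symmetric (S[j,i] = S[i,j]). Assembling:

S = [[5.6, -3],
 [-3, 4.2667]]


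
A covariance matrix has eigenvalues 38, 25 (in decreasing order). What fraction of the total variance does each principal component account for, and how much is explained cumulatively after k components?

Step 1 — total variance = trace(Sigma) = Σ λ_i = 38 + 25 = 63.

Step 2 — fraction explained by component i = λ_i / Σ λ:
  PC1: 38/63 = 0.6032
  PC2: 25/63 = 0.3968

Step 3 — cumulative fraction after k components = (λ_1 + ... + λ_k) / Σ λ:
  k = 1: 38/63 = 0.6032
  k = 2: (38 + 25)/63 = 63/63 = 1

Summary (fraction, with percent):

explained: PC1 0.6032 (60.32%), PC2 0.3968 (39.68%);  cumulative: 0.6032, 1


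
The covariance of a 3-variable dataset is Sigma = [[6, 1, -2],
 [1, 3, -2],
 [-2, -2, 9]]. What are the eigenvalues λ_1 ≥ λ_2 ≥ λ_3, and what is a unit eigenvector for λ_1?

Step 1 — characteristic polynomial p(λ) = det(λI - Sigma) = λ³ - tr·λ² + c_1·λ - det, where tr = trace, c_1 = sum of the principal 2×2 minors, det = det(Sigma):
  tr = 6 + 3 + 9 = 18,
  c_1 = (6·3 - (1)²) + (6·9 - (-2)²) + (3·9 - (-2)²) = 17 + 50 + 23 = 90,
  det = 6·(3·9 - (-2)²) - (1)·((1)·9 - (-2)·(-2)) + (-2)·((1)·(-2) - 3·(-2)) = 6·(23) - (1)·(5) + (-2)·(4) = 125.
  So p(λ) = λ³ - 18λ² + 90λ - 125.
Step 2 — look for an integer root (rational root theorem: any rational root is an integer divisor of 125). Testing λ = 5:
  p(5) = 125 - 450 + 450 - 125 = 0  ✓
  Dividing out (λ - 5): p(λ) = (λ - 5)(λ² - 13λ + 25).
Step 3 — remaining eigenvalues from the quadratic λ² - 13λ + 25 = 0:
  Δ = 13² - 4·25 = 169 - 100 = 69,  λ = (13 ± √69)/2 = (13 ± 8.3066)/2 ≈ 10.6533 or 2.3467.
  Sorted: λ_1 = 10.6533,  λ_2 = 5,  λ_3 = 2.3467  (check: sum = 18 = tr ✓).

Step 4 — unit eigenvector for λ_1 ≈ 10.6533: v spans the null space of (Sigma - λ_1 I), whose rows are
  r_1 = (-4.6533, 1, -2),  r_2 = (1, -7.6533, -2),  r_3 = (-2, -2, -1.6533).
  v is orthogonal to every row, so take v ∝ r_1 × r_2 = ((1)·(-2) - (-2)·(-7.6533), (-2)·(1) - (-4.6533)·(-2), (-4.6533)·(-7.6533) - (1)·(1)) ≈ (-17.3066, -11.3066, 34.6132).
  Rescale (multiply by -1 so the first nonzero entry is positive): u = (17.3066, 11.3066, -34.6132).
  ||u|| = √((17.3066)² + (11.3066)² + (-34.6132)²) = √(1625.4359) ≈ 40.3167,  v_1 = u/||u|| ≈ (0.4293, 0.2804, -0.8585) (||v_1|| = 1).

λ_1 = 10.6533,  λ_2 = 5,  λ_3 = 2.3467;  v_1 ≈ (0.4293, 0.2804, -0.8585)


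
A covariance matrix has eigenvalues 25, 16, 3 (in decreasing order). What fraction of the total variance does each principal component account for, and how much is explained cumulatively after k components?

Step 1 — total variance = trace(Sigma) = Σ λ_i = 25 + 16 + 3 = 44.

Step 2 — fraction explained by component i = λ_i / Σ λ:
  PC1: 25/44 = 0.5682
  PC2: 16/44 = 0.3636
  PC3: 3/44 = 0.0682

Step 3 — cumulative fraction after k components = (λ_1 + ... + λ_k) / Σ λ:
  k = 1: 25/44 = 0.5682
  k = 2: (25 + 16)/44 = 41/44 = 0.9318
  k = 3: (25 + 16 + 3)/44 = 44/44 = 1

Summary (fraction, with percent):

explained: PC1 0.5682 (56.82%), PC2 0.3636 (36.36%), PC3 0.0682 (6.82%);  cumulative: 0.5682, 0.9318, 1


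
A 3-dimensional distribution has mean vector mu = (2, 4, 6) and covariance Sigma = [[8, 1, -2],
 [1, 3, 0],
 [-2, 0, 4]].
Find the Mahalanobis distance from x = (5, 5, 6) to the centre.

Step 1 — centre the observation: (x - mu) = (3, 1, 0).

Step 2 — invert Sigma (cofactor / det for 3×3, or solve directly):
  Sigma^{-1} = [[0.15, -0.05, 0.075],
 [-0.05, 0.35, -0.025],
 [0.075, -0.025, 0.2875]].

Step 3 — form the quadratic (x - mu)^T · Sigma^{-1} · (x - mu):
  Sigma^{-1} · (x - mu) = (0.4, 0.2, 0.2).
  (x - mu)^T · [Sigma^{-1} · (x - mu)] = (3)·(0.4) + (1)·(0.2) + (0)·(0.2) = 1.4.

Step 4 — take square root: d = √(1.4) ≈ 1.1832.

d(x, mu) = √(1.4) ≈ 1.1832


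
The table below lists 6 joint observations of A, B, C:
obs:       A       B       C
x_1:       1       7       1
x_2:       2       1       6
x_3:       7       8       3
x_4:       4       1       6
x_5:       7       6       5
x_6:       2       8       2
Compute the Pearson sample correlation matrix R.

Step 1 — column means:
  mean(A) = (1 + 2 + 7 + 4 + 7 + 2) / 6 = 23/6 = 3.8333
  mean(B) = (7 + 1 + 8 + 1 + 6 + 8) / 6 = 31/6 = 5.1667
  mean(C) = (1 + 6 + 3 + 6 + 5 + 2) / 6 = 23/6 = 3.8333

Step 2 — sample variances and covariances s[i,j] = (1/(n-1)) · Σ_k (x_{k,i} - mean_i) · (x_{k,j} - mean_j), with n-1 = 5:
  s[A,A] = ((-2.8333)·(-2.8333) + (-1.8333)·(-1.8333) + (3.1667)·(3.1667) + (0.1667)·(0.1667) + (3.1667)·(3.1667) + (-1.8333)·(-1.8333)) / 5 = 34.8333/5 = 6.9667
  s[A,B] = ((-2.8333)·(1.8333) + (-1.8333)·(-4.1667) + (3.1667)·(2.8333) + (0.1667)·(-4.1667) + (3.1667)·(0.8333) + (-1.8333)·(2.8333)) / 5 = 8.1667/5 = 1.6333
  s[A,C] = ((-2.8333)·(-2.8333) + (-1.8333)·(2.1667) + (3.1667)·(-0.8333) + (0.1667)·(2.1667) + (3.1667)·(1.1667) + (-1.8333)·(-1.8333)) / 5 = 8.8333/5 = 1.7667
  s[B,B] = ((1.8333)·(1.8333) + (-4.1667)·(-4.1667) + (2.8333)·(2.8333) + (-4.1667)·(-4.1667) + (0.8333)·(0.8333) + (2.8333)·(2.8333)) / 5 = 54.8333/5 = 10.9667
  s[B,C] = ((1.8333)·(-2.8333) + (-4.1667)·(2.1667) + (2.8333)·(-0.8333) + (-4.1667)·(2.1667) + (0.8333)·(1.1667) + (2.8333)·(-1.8333)) / 5 = -29.8333/5 = -5.9667
  s[C,C] = ((-2.8333)·(-2.8333) + (2.1667)·(2.1667) + (-0.8333)·(-0.8333) + (2.1667)·(2.1667) + (1.1667)·(1.1667) + (-1.8333)·(-1.8333)) / 5 = 22.8333/5 = 4.5667
  Sample standard deviations s_i = √(s[i,i]):
  s(A) = √(6.9667) = 2.6394
  s(B) = √(10.9667) = 3.3116
  s(C) = √(4.5667) = 2.137

Step 3 — r_{ij} = s_{ij} / (s_i · s_j):
  r[A,A] = 1 (diagonal).
  r[A,B] = 1.6333 / (2.6394 · 3.3116) = 1.6333 / 8.7408 = 0.1869
  r[A,C] = 1.7667 / (2.6394 · 2.137) = 1.7667 / 5.6404 = 0.3132
  r[B,B] = 1 (diagonal).
  r[B,C] = -5.9667 / (3.3116 · 2.137) = -5.9667 / 7.0768 = -0.8431
  r[C,C] = 1 (diagonal).

R is symmetric with unit diagonal. Assembling:

R = [[1, 0.1869, 0.3132],
 [0.1869, 1, -0.8431],
 [0.3132, -0.8431, 1]]
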